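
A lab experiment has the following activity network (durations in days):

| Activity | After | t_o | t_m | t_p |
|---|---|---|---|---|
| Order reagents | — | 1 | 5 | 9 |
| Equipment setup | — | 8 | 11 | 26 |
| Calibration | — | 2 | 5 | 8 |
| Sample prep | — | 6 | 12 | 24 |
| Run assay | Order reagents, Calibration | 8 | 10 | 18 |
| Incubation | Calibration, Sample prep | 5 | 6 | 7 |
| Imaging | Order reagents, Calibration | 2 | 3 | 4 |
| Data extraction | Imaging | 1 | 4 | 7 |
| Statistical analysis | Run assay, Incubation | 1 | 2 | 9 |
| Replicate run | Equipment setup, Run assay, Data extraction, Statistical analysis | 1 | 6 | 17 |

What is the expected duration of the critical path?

29 days

te_Order reagents = (1 + 4·5 + 9)/6 = 30/6 = 5
te_Equipment setup = (8 + 4·11 + 26)/6 = 78/6 = 13
te_Calibration = (2 + 4·5 + 8)/6 = 30/6 = 5
te_Sample prep = (6 + 4·12 + 24)/6 = 78/6 = 13
te_Run assay = (8 + 4·10 + 18)/6 = 66/6 = 11
te_Incubation = (5 + 4·6 + 7)/6 = 36/6 = 6
te_Imaging = (2 + 4·3 + 4)/6 = 18/6 = 3
te_Data extraction = (1 + 4·4 + 7)/6 = 24/6 = 4
te_Statistical analysis = (1 + 4·2 + 9)/6 = 18/6 = 3
te_Replicate run = (1 + 4·6 + 17)/6 = 42/6 = 7

Forward pass:
ES_Order reagents = 0; EF_Order reagents = 5
ES_Equipment setup = 0; EF_Equipment setup = 13
ES_Calibration = 0; EF_Calibration = 5
ES_Sample prep = 0; EF_Sample prep = 13
ES_Run assay = max(EF_Order reagents=5, EF_Calibration=5) = 5; EF_Run assay = 5+11 = 16
ES_Incubation = max(EF_Calibration=5, EF_Sample prep=13) = 13; EF_Incubation = 13+6 = 19
ES_Imaging = max(EF_Order reagents=5, EF_Calibration=5) = 5; EF_Imaging = 5+3 = 8
ES_Data extraction = 8; EF_Data extraction = 8+4 = 12
ES_Statistical analysis = max(EF_Run assay=16, EF_Incubation=19) = 19; EF_Statistical analysis = 19+3 = 22
ES_Replicate run = max(EF_Equipment setup=13, EF_Run assay=16, EF_Data extraction=12, EF_Statistical analysis=22) = 22; EF_Replicate run = 22+7 = 29
Expected project duration μ = 29 days. Critical path: Sample prep → Incubation → Statistical analysis → Replicate run.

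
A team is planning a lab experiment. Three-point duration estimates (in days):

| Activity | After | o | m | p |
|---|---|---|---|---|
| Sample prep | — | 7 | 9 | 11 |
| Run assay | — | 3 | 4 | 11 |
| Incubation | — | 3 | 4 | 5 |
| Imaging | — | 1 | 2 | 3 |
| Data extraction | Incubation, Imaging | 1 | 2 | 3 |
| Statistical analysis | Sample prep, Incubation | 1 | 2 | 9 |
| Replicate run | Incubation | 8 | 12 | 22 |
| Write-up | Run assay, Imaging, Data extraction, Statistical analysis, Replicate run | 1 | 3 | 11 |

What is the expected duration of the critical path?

21 days

te_Sample prep = (7 + 4·9 + 11)/6 = 54/6 = 9
te_Run assay = (3 + 4·4 + 11)/6 = 30/6 = 5
te_Incubation = (3 + 4·4 + 5)/6 = 24/6 = 4
te_Imaging = (1 + 4·2 + 3)/6 = 12/6 = 2
te_Data extraction = (1 + 4·2 + 3)/6 = 12/6 = 2
te_Statistical analysis = (1 + 4·2 + 9)/6 = 18/6 = 3
te_Replicate run = (8 + 4·12 + 22)/6 = 78/6 = 13
te_Write-up = (1 + 4·3 + 11)/6 = 24/6 = 4

Forward pass:
ES_Sample prep = 0; EF_Sample prep = 9
ES_Run assay = 0; EF_Run assay = 5
ES_Incubation = 0; EF_Incubation = 4
ES_Imaging = 0; EF_Imaging = 2
ES_Data extraction = max(EF_Incubation=4, EF_Imaging=2) = 4; EF_Data extraction = 4+2 = 6
ES_Statistical analysis = max(EF_Sample prep=9, EF_Incubation=4) = 9; EF_Statistical analysis = 9+3 = 12
ES_Replicate run = 4; EF_Replicate run = 4+13 = 17
ES_Write-up = max(EF_Run assay=5, EF_Imaging=2, EF_Data extraction=6, EF_Statistical analysis=12, EF_Replicate run=17) = 17; EF_Write-up = 17+4 = 21
Expected project duration μ = 21 days. Critical path: Incubation → Replicate run → Write-up.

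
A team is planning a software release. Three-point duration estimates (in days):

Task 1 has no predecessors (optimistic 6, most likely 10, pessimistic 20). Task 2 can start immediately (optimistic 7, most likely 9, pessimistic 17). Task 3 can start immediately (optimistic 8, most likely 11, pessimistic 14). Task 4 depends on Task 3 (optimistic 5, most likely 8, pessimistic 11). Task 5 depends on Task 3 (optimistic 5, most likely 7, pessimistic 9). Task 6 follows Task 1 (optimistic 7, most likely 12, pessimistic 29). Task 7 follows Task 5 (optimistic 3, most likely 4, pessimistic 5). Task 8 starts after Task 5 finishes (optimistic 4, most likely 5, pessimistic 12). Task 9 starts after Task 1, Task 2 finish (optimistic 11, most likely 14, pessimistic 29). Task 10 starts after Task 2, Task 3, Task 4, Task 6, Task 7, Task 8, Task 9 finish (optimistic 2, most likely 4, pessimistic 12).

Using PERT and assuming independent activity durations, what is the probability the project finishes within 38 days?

0.926

te_Task 1 = (6 + 4·10 + 20)/6 = 66/6 = 11; σ²_Task 1 = ((20−6)/6)² = 5.444
te_Task 2 = (7 + 4·9 + 17)/6 = 60/6 = 10; σ²_Task 2 = ((17−7)/6)² = 2.778
te_Task 3 = (8 + 4·11 + 14)/6 = 66/6 = 11; σ²_Task 3 = ((14−8)/6)² = 1.000
te_Task 4 = (5 + 4·8 + 11)/6 = 48/6 = 8; σ²_Task 4 = ((11−5)/6)² = 1.000
te_Task 5 = (5 + 4·7 + 9)/6 = 42/6 = 7; σ²_Task 5 = ((9−5)/6)² = 0.444
te_Task 6 = (7 + 4·12 + 29)/6 = 84/6 = 14; σ²_Task 6 = ((29−7)/6)² = 13.444
te_Task 7 = (3 + 4·4 + 5)/6 = 24/6 = 4; σ²_Task 7 = ((5−3)/6)² = 0.111
te_Task 8 = (4 + 4·5 + 12)/6 = 36/6 = 6; σ²_Task 8 = ((12−4)/6)² = 1.778
te_Task 9 = (11 + 4·14 + 29)/6 = 96/6 = 16; σ²_Task 9 = ((29−11)/6)² = 9.000
te_Task 10 = (2 + 4·4 + 12)/6 = 30/6 = 5; σ²_Task 10 = ((12−2)/6)² = 2.778

Forward pass:
ES_Task 1 = 0; EF_Task 1 = 11
ES_Task 2 = 0; EF_Task 2 = 10
ES_Task 3 = 0; EF_Task 3 = 11
ES_Task 4 = 11; EF_Task 4 = 11+8 = 19
ES_Task 5 = 11; EF_Task 5 = 11+7 = 18
ES_Task 6 = 11; EF_Task 6 = 11+14 = 25
ES_Task 7 = 18; EF_Task 7 = 18+4 = 22
ES_Task 8 = 18; EF_Task 8 = 18+6 = 24
ES_Task 9 = max(EF_Task 1=11, EF_Task 2=10) = 11; EF_Task 9 = 11+16 = 27
ES_Task 10 = max(EF_Task 2=10, EF_Task 3=11, EF_Task 4=19, EF_Task 6=25, EF_Task 7=22, EF_Task 8=24, EF_Task 9=27) = 27; EF_Task 10 = 27+5 = 32
Expected project duration μ = 32 days. Critical path: Task 1 → Task 9 → Task 10.

Variance along critical path = 5.444 + 9.000 + 2.778 = 17.222; σ = √17.222 = 4.150 days.
Z = (38 − 32) / 4.150 = 1.446
P(T ≤ 38) = Φ(1.446) ≈ 0.926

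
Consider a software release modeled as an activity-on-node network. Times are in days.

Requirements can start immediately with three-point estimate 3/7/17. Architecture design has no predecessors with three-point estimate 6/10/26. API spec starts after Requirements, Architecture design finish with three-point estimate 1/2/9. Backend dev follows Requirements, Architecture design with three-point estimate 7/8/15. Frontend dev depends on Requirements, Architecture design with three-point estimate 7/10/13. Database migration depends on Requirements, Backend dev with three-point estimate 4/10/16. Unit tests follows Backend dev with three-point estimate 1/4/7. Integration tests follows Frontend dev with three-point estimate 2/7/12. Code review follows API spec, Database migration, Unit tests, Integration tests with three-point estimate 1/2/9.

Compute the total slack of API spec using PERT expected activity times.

te_Requirements = (3 + 4·7 + 17)/6 = 48/6 = 8
te_Architecture design = (6 + 4·10 + 26)/6 = 72/6 = 12
te_API spec = (1 + 4·2 + 9)/6 = 18/6 = 3
te_Backend dev = (7 + 4·8 + 15)/6 = 54/6 = 9
te_Frontend dev = (7 + 4·10 + 13)/6 = 60/6 = 10
te_Database migration = (4 + 4·10 + 16)/6 = 60/6 = 10
te_Unit tests = (1 + 4·4 + 7)/6 = 24/6 = 4
te_Integration tests = (2 + 4·7 + 12)/6 = 42/6 = 7
te_Code review = (1 + 4·2 + 9)/6 = 18/6 = 3

Forward pass:
ES_Requirements = 0; EF_Requirements = 8
ES_Architecture design = 0; EF_Architecture design = 12
ES_API spec = max(EF_Requirements=8, EF_Architecture design=12) = 12; EF_API spec = 12+3 = 15
ES_Backend dev = max(EF_Requirements=8, EF_Architecture design=12) = 12; EF_Backend dev = 12+9 = 21
ES_Frontend dev = max(EF_Requirements=8, EF_Architecture design=12) = 12; EF_Frontend dev = 12+10 = 22
ES_Database migration = max(EF_Requirements=8, EF_Backend dev=21) = 21; EF_Database migration = 21+10 = 31
ES_Unit tests = 21; EF_Unit tests = 21+4 = 25
ES_Integration tests = 22; EF_Integration tests = 22+7 = 29
ES_Code review = max(EF_API spec=15, EF_Database migration=31, EF_Unit tests=25, EF_Integration tests=29) = 31; EF_Code review = 31+3 = 34
Expected project duration μ = 34 days. Critical path: Architecture design → Backend dev → Database migration → Code review.

Backward pass:
LF_Code review = 34; LS_Code review = 34−3 = 31
LF_Integration tests = LS_Code review = 31; LS_Integration tests = 31−7 = 24
LF_Unit tests = LS_Code review = 31; LS_Unit tests = 31−4 = 27
LF_Database migration = LS_Code review = 31; LS_Database migration = 31−10 = 21
LF_Frontend dev = LS_Integration tests = 24; LS_Frontend dev = 24−10 = 14
LF_Backend dev = min(LS_Database migration=21, LS_Unit tests=27) = 21; LS_Backend dev = 21−9 = 12
LF_API spec = LS_Code review = 31; LS_API spec = 31−3 = 28
LF_Architecture design = min(LS_API spec=28, LS_Backend dev=12, LS_Frontend dev=14) = 12; LS_Architecture design = 12−12 = 0
LF_Requirements = min(LS_API spec=28, LS_Backend dev=12, LS_Frontend dev=14, LS_Database migration=21) = 12; LS_Requirements = 12−8 = 4
Slack_API spec = LS_API spec − ES_API spec = 28 − 12 = 16

16 days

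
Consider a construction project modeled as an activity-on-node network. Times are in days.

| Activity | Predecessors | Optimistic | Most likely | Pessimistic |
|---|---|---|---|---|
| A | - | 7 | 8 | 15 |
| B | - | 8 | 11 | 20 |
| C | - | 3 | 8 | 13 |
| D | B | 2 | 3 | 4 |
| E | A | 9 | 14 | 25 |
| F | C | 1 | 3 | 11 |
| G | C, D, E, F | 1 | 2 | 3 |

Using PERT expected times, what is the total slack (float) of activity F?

te_A = (7 + 4·8 + 15)/6 = 54/6 = 9
te_B = (8 + 4·11 + 20)/6 = 72/6 = 12
te_C = (3 + 4·8 + 13)/6 = 48/6 = 8
te_D = (2 + 4·3 + 4)/6 = 18/6 = 3
te_E = (9 + 4·14 + 25)/6 = 90/6 = 15
te_F = (1 + 4·3 + 11)/6 = 24/6 = 4
te_G = (1 + 4·2 + 3)/6 = 12/6 = 2

Forward pass:
ES_A = 0; EF_A = 9
ES_B = 0; EF_B = 12
ES_C = 0; EF_C = 8
ES_D = 12; EF_D = 12+3 = 15
ES_E = 9; EF_E = 9+15 = 24
ES_F = 8; EF_F = 8+4 = 12
ES_G = max(EF_C=8, EF_D=15, EF_E=24, EF_F=12) = 24; EF_G = 24+2 = 26
Expected project duration μ = 26 days. Critical path: A → E → G.

Backward pass:
LF_G = 26; LS_G = 26−2 = 24
LF_F = LS_G = 24; LS_F = 24−4 = 20
LF_E = LS_G = 24; LS_E = 24−15 = 9
LF_D = LS_G = 24; LS_D = 24−3 = 21
LF_C = min(LS_F=20, LS_G=24) = 20; LS_C = 20−8 = 12
LF_B = LS_D = 21; LS_B = 21−12 = 9
LF_A = LS_E = 9; LS_A = 9−9 = 0
Slack_F = LS_F − ES_F = 20 − 8 = 12

12 days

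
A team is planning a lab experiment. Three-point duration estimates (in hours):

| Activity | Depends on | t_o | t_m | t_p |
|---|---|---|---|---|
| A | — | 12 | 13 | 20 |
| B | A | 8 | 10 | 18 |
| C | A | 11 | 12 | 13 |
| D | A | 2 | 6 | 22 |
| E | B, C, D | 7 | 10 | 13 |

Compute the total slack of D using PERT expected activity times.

te_A = (12 + 4·13 + 20)/6 = 84/6 = 14
te_B = (8 + 4·10 + 18)/6 = 66/6 = 11
te_C = (11 + 4·12 + 13)/6 = 72/6 = 12
te_D = (2 + 4·6 + 22)/6 = 48/6 = 8
te_E = (7 + 4·10 + 13)/6 = 60/6 = 10

Forward pass:
ES_A = 0; EF_A = 14
ES_B = 14; EF_B = 14+11 = 25
ES_C = 14; EF_C = 14+12 = 26
ES_D = 14; EF_D = 14+8 = 22
ES_E = max(EF_B=25, EF_C=26, EF_D=22) = 26; EF_E = 26+10 = 36
Expected project duration μ = 36 hours. Critical path: A → C → E.

Backward pass:
LF_E = 36; LS_E = 36−10 = 26
LF_D = LS_E = 26; LS_D = 26−8 = 18
LF_C = LS_E = 26; LS_C = 26−12 = 14
LF_B = LS_E = 26; LS_B = 26−11 = 15
LF_A = min(LS_B=15, LS_C=14, LS_D=18) = 14; LS_A = 14−14 = 0
Slack_D = LS_D − ES_D = 18 − 14 = 4

4 hours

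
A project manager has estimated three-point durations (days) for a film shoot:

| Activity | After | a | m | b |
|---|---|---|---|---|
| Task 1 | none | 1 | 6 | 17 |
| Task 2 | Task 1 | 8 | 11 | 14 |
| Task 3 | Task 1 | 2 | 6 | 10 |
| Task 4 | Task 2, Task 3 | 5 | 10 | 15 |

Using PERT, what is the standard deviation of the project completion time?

te_Task 1 = (1 + 4·6 + 17)/6 = 42/6 = 7; σ²_Task 1 = ((17−1)/6)² = 7.111
te_Task 2 = (8 + 4·11 + 14)/6 = 66/6 = 11; σ²_Task 2 = ((14−8)/6)² = 1.000
te_Task 3 = (2 + 4·6 + 10)/6 = 36/6 = 6; σ²_Task 3 = ((10−2)/6)² = 1.778
te_Task 4 = (5 + 4·10 + 15)/6 = 60/6 = 10; σ²_Task 4 = ((15−5)/6)² = 2.778

Forward pass:
ES_Task 1 = 0; EF_Task 1 = 7
ES_Task 2 = 7; EF_Task 2 = 7+11 = 18
ES_Task 3 = 7; EF_Task 3 = 7+6 = 13
ES_Task 4 = max(EF_Task 2=18, EF_Task 3=13) = 18; EF_Task 4 = 18+10 = 28
Expected project duration μ = 28 days. Critical path: Task 1 → Task 2 → Task 4.

Variance along critical path = 7.111 + 1.000 + 2.778 = 10.889
σ = √10.889 = 3.300 days

3.30 days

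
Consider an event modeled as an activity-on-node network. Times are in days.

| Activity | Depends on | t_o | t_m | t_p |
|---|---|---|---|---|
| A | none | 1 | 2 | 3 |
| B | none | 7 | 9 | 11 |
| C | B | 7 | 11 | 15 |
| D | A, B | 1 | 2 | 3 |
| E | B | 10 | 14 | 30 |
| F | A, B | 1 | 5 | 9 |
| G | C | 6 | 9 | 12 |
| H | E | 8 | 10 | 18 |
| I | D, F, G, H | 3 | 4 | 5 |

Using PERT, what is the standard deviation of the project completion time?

3.80 days

te_A = (1 + 4·2 + 3)/6 = 12/6 = 2; σ²_A = ((3−1)/6)² = 0.111
te_B = (7 + 4·9 + 11)/6 = 54/6 = 9; σ²_B = ((11−7)/6)² = 0.444
te_C = (7 + 4·11 + 15)/6 = 66/6 = 11; σ²_C = ((15−7)/6)² = 1.778
te_D = (1 + 4·2 + 3)/6 = 12/6 = 2; σ²_D = ((3−1)/6)² = 0.111
te_E = (10 + 4·14 + 30)/6 = 96/6 = 16; σ²_E = ((30−10)/6)² = 11.111
te_F = (1 + 4·5 + 9)/6 = 30/6 = 5; σ²_F = ((9−1)/6)² = 1.778
te_G = (6 + 4·9 + 12)/6 = 54/6 = 9; σ²_G = ((12−6)/6)² = 1.000
te_H = (8 + 4·10 + 18)/6 = 66/6 = 11; σ²_H = ((18−8)/6)² = 2.778
te_I = (3 + 4·4 + 5)/6 = 24/6 = 4; σ²_I = ((5−3)/6)² = 0.111

Forward pass:
ES_A = 0; EF_A = 2
ES_B = 0; EF_B = 9
ES_C = 9; EF_C = 9+11 = 20
ES_D = max(EF_A=2, EF_B=9) = 9; EF_D = 9+2 = 11
ES_E = 9; EF_E = 9+16 = 25
ES_F = max(EF_A=2, EF_B=9) = 9; EF_F = 9+5 = 14
ES_G = 20; EF_G = 20+9 = 29
ES_H = 25; EF_H = 25+11 = 36
ES_I = max(EF_D=11, EF_F=14, EF_G=29, EF_H=36) = 36; EF_I = 36+4 = 40
Expected project duration μ = 40 days. Critical path: B → E → H → I.

Variance along critical path = 0.444 + 11.111 + 2.778 + 0.111 = 14.444
σ = √14.444 = 3.801 days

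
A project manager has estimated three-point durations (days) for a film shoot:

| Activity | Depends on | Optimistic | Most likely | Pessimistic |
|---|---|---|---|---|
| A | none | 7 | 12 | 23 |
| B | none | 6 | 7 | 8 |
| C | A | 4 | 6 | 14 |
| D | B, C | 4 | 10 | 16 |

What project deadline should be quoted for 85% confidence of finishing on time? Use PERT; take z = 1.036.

te_A = (7 + 4·12 + 23)/6 = 78/6 = 13; σ²_A = ((23−7)/6)² = 7.111
te_B = (6 + 4·7 + 8)/6 = 42/6 = 7; σ²_B = ((8−6)/6)² = 0.111
te_C = (4 + 4·6 + 14)/6 = 42/6 = 7; σ²_C = ((14−4)/6)² = 2.778
te_D = (4 + 4·10 + 16)/6 = 60/6 = 10; σ²_D = ((16−4)/6)² = 4.000

Forward pass:
ES_A = 0; EF_A = 13
ES_B = 0; EF_B = 7
ES_C = 13; EF_C = 13+7 = 20
ES_D = max(EF_B=7, EF_C=20) = 20; EF_D = 20+10 = 30
Expected project duration μ = 30 days. Critical path: A → C → D.

Variance along critical path = 7.111 + 2.778 + 4.000 = 13.889; σ = 3.727 days.
D = μ + z·σ = 30 + 1.036·3.727 = 33.9 days

33.9 days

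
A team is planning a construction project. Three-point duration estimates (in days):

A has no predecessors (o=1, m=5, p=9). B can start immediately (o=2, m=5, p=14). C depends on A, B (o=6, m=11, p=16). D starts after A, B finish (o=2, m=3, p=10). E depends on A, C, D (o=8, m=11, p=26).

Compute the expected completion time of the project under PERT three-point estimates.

te_A = (1 + 4·5 + 9)/6 = 30/6 = 5
te_B = (2 + 4·5 + 14)/6 = 36/6 = 6
te_C = (6 + 4·11 + 16)/6 = 66/6 = 11
te_D = (2 + 4·3 + 10)/6 = 24/6 = 4
te_E = (8 + 4·11 + 26)/6 = 78/6 = 13

Forward pass:
ES_A = 0; EF_A = 5
ES_B = 0; EF_B = 6
ES_C = max(EF_A=5, EF_B=6) = 6; EF_C = 6+11 = 17
ES_D = max(EF_A=5, EF_B=6) = 6; EF_D = 6+4 = 10
ES_E = max(EF_A=5, EF_C=17, EF_D=10) = 17; EF_E = 17+13 = 30
Expected project duration μ = 30 days. Critical path: B → C → E.

30 days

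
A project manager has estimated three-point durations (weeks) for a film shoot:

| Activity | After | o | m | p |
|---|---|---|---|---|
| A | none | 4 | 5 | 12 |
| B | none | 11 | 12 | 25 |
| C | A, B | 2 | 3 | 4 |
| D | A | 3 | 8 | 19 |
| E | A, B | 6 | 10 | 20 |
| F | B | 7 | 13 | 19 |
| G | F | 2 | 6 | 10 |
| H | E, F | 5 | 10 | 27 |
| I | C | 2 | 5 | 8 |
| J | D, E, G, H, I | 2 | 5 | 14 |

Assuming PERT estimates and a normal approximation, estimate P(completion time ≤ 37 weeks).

0.061

te_A = (4 + 4·5 + 12)/6 = 36/6 = 6; σ²_A = ((12−4)/6)² = 1.778
te_B = (11 + 4·12 + 25)/6 = 84/6 = 14; σ²_B = ((25−11)/6)² = 5.444
te_C = (2 + 4·3 + 4)/6 = 18/6 = 3; σ²_C = ((4−2)/6)² = 0.111
te_D = (3 + 4·8 + 19)/6 = 54/6 = 9; σ²_D = ((19−3)/6)² = 7.111
te_E = (6 + 4·10 + 20)/6 = 66/6 = 11; σ²_E = ((20−6)/6)² = 5.444
te_F = (7 + 4·13 + 19)/6 = 78/6 = 13; σ²_F = ((19−7)/6)² = 4.000
te_G = (2 + 4·6 + 10)/6 = 36/6 = 6; σ²_G = ((10−2)/6)² = 1.778
te_H = (5 + 4·10 + 27)/6 = 72/6 = 12; σ²_H = ((27−5)/6)² = 13.444
te_I = (2 + 4·5 + 8)/6 = 30/6 = 5; σ²_I = ((8−2)/6)² = 1.000
te_J = (2 + 4·5 + 14)/6 = 36/6 = 6; σ²_J = ((14−2)/6)² = 4.000

Forward pass:
ES_A = 0; EF_A = 6
ES_B = 0; EF_B = 14
ES_C = max(EF_A=6, EF_B=14) = 14; EF_C = 14+3 = 17
ES_D = 6; EF_D = 6+9 = 15
ES_E = max(EF_A=6, EF_B=14) = 14; EF_E = 14+11 = 25
ES_F = 14; EF_F = 14+13 = 27
ES_G = 27; EF_G = 27+6 = 33
ES_H = max(EF_E=25, EF_F=27) = 27; EF_H = 27+12 = 39
ES_I = 17; EF_I = 17+5 = 22
ES_J = max(EF_D=15, EF_E=25, EF_G=33, EF_H=39, EF_I=22) = 39; EF_J = 39+6 = 45
Expected project duration μ = 45 weeks. Critical path: B → F → H → J.

Variance along critical path = 5.444 + 4.000 + 13.444 + 4.000 = 26.889; σ = √26.889 = 5.185 weeks.
Z = (37 − 45) / 5.185 = -1.543
P(T ≤ 37) = Φ(-1.543) ≈ 0.061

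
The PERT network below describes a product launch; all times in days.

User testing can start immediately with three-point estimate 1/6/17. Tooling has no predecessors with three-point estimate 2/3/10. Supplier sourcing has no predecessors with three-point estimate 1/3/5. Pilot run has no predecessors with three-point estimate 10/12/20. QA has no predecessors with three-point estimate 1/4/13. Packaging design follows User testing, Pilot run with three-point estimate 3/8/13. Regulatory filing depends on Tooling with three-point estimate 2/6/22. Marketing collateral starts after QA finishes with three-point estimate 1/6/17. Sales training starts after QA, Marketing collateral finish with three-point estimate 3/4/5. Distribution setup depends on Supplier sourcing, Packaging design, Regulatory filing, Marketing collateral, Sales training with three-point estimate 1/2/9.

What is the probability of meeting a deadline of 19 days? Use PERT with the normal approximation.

0.032

te_User testing = (1 + 4·6 + 17)/6 = 42/6 = 7; σ²_User testing = ((17−1)/6)² = 7.111
te_Tooling = (2 + 4·3 + 10)/6 = 24/6 = 4; σ²_Tooling = ((10−2)/6)² = 1.778
te_Supplier sourcing = (1 + 4·3 + 5)/6 = 18/6 = 3; σ²_Supplier sourcing = ((5−1)/6)² = 0.444
te_Pilot run = (10 + 4·12 + 20)/6 = 78/6 = 13; σ²_Pilot run = ((20−10)/6)² = 2.778
te_QA = (1 + 4·4 + 13)/6 = 30/6 = 5; σ²_QA = ((13−1)/6)² = 4.000
te_Packaging design = (3 + 4·8 + 13)/6 = 48/6 = 8; σ²_Packaging design = ((13−3)/6)² = 2.778
te_Regulatory filing = (2 + 4·6 + 22)/6 = 48/6 = 8; σ²_Regulatory filing = ((22−2)/6)² = 11.111
te_Marketing collateral = (1 + 4·6 + 17)/6 = 42/6 = 7; σ²_Marketing collateral = ((17−1)/6)² = 7.111
te_Sales training = (3 + 4·4 + 5)/6 = 24/6 = 4; σ²_Sales training = ((5−3)/6)² = 0.111
te_Distribution setup = (1 + 4·2 + 9)/6 = 18/6 = 3; σ²_Distribution setup = ((9−1)/6)² = 1.778

Forward pass:
ES_User testing = 0; EF_User testing = 7
ES_Tooling = 0; EF_Tooling = 4
ES_Supplier sourcing = 0; EF_Supplier sourcing = 3
ES_Pilot run = 0; EF_Pilot run = 13
ES_QA = 0; EF_QA = 5
ES_Packaging design = max(EF_User testing=7, EF_Pilot run=13) = 13; EF_Packaging design = 13+8 = 21
ES_Regulatory filing = 4; EF_Regulatory filing = 4+8 = 12
ES_Marketing collateral = 5; EF_Marketing collateral = 5+7 = 12
ES_Sales training = max(EF_QA=5, EF_Marketing collateral=12) = 12; EF_Sales training = 12+4 = 16
ES_Distribution setup = max(EF_Supplier sourcing=3, EF_Packaging design=21, EF_Regulatory filing=12, EF_Marketing collateral=12, EF_Sales training=16) = 21; EF_Distribution setup = 21+3 = 24
Expected project duration μ = 24 days. Critical path: Pilot run → Packaging design → Distribution setup.

Variance along critical path = 2.778 + 2.778 + 1.778 = 7.333; σ = √7.333 = 2.708 days.
Z = (19 − 24) / 2.708 = -1.846
P(T ≤ 19) = Φ(-1.846) ≈ 0.032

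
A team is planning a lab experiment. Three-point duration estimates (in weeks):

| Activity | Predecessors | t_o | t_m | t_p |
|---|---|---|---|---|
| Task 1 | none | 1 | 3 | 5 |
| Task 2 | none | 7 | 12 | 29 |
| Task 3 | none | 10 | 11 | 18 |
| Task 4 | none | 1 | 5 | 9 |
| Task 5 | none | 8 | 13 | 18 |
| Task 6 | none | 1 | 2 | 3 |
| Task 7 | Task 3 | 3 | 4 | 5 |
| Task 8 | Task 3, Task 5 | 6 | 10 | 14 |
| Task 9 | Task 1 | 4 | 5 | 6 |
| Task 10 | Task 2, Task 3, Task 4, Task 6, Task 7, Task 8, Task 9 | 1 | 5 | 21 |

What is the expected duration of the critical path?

te_Task 1 = (1 + 4·3 + 5)/6 = 18/6 = 3
te_Task 2 = (7 + 4·12 + 29)/6 = 84/6 = 14
te_Task 3 = (10 + 4·11 + 18)/6 = 72/6 = 12
te_Task 4 = (1 + 4·5 + 9)/6 = 30/6 = 5
te_Task 5 = (8 + 4·13 + 18)/6 = 78/6 = 13
te_Task 6 = (1 + 4·2 + 3)/6 = 12/6 = 2
te_Task 7 = (3 + 4·4 + 5)/6 = 24/6 = 4
te_Task 8 = (6 + 4·10 + 14)/6 = 60/6 = 10
te_Task 9 = (4 + 4·5 + 6)/6 = 30/6 = 5
te_Task 10 = (1 + 4·5 + 21)/6 = 42/6 = 7

Forward pass:
ES_Task 1 = 0; EF_Task 1 = 3
ES_Task 2 = 0; EF_Task 2 = 14
ES_Task 3 = 0; EF_Task 3 = 12
ES_Task 4 = 0; EF_Task 4 = 5
ES_Task 5 = 0; EF_Task 5 = 13
ES_Task 6 = 0; EF_Task 6 = 2
ES_Task 7 = 12; EF_Task 7 = 12+4 = 16
ES_Task 8 = max(EF_Task 3=12, EF_Task 5=13) = 13; EF_Task 8 = 13+10 = 23
ES_Task 9 = 3; EF_Task 9 = 3+5 = 8
ES_Task 10 = max(EF_Task 2=14, EF_Task 3=12, EF_Task 4=5, EF_Task 6=2, EF_Task 7=16, EF_Task 8=23, EF_Task 9=8) = 23; EF_Task 10 = 23+7 = 30
Expected project duration μ = 30 weeks. Critical path: Task 5 → Task 8 → Task 10.

30 weeks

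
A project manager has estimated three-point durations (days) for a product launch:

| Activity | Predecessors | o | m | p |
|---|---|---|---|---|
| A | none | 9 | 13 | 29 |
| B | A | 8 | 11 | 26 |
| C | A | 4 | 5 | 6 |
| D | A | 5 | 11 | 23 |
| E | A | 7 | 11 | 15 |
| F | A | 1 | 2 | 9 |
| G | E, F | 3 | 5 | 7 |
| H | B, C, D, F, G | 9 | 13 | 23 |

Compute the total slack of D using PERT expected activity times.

te_A = (9 + 4·13 + 29)/6 = 90/6 = 15
te_B = (8 + 4·11 + 26)/6 = 78/6 = 13
te_C = (4 + 4·5 + 6)/6 = 30/6 = 5
te_D = (5 + 4·11 + 23)/6 = 72/6 = 12
te_E = (7 + 4·11 + 15)/6 = 66/6 = 11
te_F = (1 + 4·2 + 9)/6 = 18/6 = 3
te_G = (3 + 4·5 + 7)/6 = 30/6 = 5
te_H = (9 + 4·13 + 23)/6 = 84/6 = 14

Forward pass:
ES_A = 0; EF_A = 15
ES_B = 15; EF_B = 15+13 = 28
ES_C = 15; EF_C = 15+5 = 20
ES_D = 15; EF_D = 15+12 = 27
ES_E = 15; EF_E = 15+11 = 26
ES_F = 15; EF_F = 15+3 = 18
ES_G = max(EF_E=26, EF_F=18) = 26; EF_G = 26+5 = 31
ES_H = max(EF_B=28, EF_C=20, EF_D=27, EF_F=18, EF_G=31) = 31; EF_H = 31+14 = 45
Expected project duration μ = 45 days. Critical path: A → E → G → H.

Backward pass:
LF_H = 45; LS_H = 45−14 = 31
LF_G = LS_H = 31; LS_G = 31−5 = 26
LF_F = min(LS_G=26, LS_H=31) = 26; LS_F = 26−3 = 23
LF_E = LS_G = 26; LS_E = 26−11 = 15
LF_D = LS_H = 31; LS_D = 31−12 = 19
LF_C = LS_H = 31; LS_C = 31−5 = 26
LF_B = LS_H = 31; LS_B = 31−13 = 18
LF_A = min(LS_B=18, LS_C=26, LS_D=19, LS_E=15, LS_F=23) = 15; LS_A = 15−15 = 0
Slack_D = LS_D − ES_D = 19 − 15 = 4

4 days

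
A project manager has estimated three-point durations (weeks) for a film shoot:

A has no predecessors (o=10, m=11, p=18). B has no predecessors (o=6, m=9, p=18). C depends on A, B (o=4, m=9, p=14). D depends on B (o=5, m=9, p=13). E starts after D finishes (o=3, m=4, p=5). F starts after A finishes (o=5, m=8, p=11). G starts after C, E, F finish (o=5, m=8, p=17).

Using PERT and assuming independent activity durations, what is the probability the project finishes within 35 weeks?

te_A = (10 + 4·11 + 18)/6 = 72/6 = 12; σ²_A = ((18−10)/6)² = 1.778
te_B = (6 + 4·9 + 18)/6 = 60/6 = 10; σ²_B = ((18−6)/6)² = 4.000
te_C = (4 + 4·9 + 14)/6 = 54/6 = 9; σ²_C = ((14−4)/6)² = 2.778
te_D = (5 + 4·9 + 13)/6 = 54/6 = 9; σ²_D = ((13−5)/6)² = 1.778
te_E = (3 + 4·4 + 5)/6 = 24/6 = 4; σ²_E = ((5−3)/6)² = 0.111
te_F = (5 + 4·8 + 11)/6 = 48/6 = 8; σ²_F = ((11−5)/6)² = 1.000
te_G = (5 + 4·8 + 17)/6 = 54/6 = 9; σ²_G = ((17−5)/6)² = 4.000

Forward pass:
ES_A = 0; EF_A = 12
ES_B = 0; EF_B = 10
ES_C = max(EF_A=12, EF_B=10) = 12; EF_C = 12+9 = 21
ES_D = 10; EF_D = 10+9 = 19
ES_E = 19; EF_E = 19+4 = 23
ES_F = 12; EF_F = 12+8 = 20
ES_G = max(EF_C=21, EF_E=23, EF_F=20) = 23; EF_G = 23+9 = 32
Expected project duration μ = 32 weeks. Critical path: B → D → E → G.

Variance along critical path = 4.000 + 1.778 + 0.111 + 4.000 = 9.889; σ = √9.889 = 3.145 weeks.
Z = (35 − 32) / 3.145 = 0.954
P(T ≤ 35) = Φ(0.954) ≈ 0.830

0.830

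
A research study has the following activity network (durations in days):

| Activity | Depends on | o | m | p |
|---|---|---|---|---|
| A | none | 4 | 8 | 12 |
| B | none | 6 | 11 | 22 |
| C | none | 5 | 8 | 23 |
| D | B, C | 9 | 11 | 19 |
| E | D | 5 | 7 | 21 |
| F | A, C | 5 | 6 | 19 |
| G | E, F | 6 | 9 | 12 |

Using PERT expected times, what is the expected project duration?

te_A = (4 + 4·8 + 12)/6 = 48/6 = 8
te_B = (6 + 4·11 + 22)/6 = 72/6 = 12
te_C = (5 + 4·8 + 23)/6 = 60/6 = 10
te_D = (9 + 4·11 + 19)/6 = 72/6 = 12
te_E = (5 + 4·7 + 21)/6 = 54/6 = 9
te_F = (5 + 4·6 + 19)/6 = 48/6 = 8
te_G = (6 + 4·9 + 12)/6 = 54/6 = 9

Forward pass:
ES_A = 0; EF_A = 8
ES_B = 0; EF_B = 12
ES_C = 0; EF_C = 10
ES_D = max(EF_B=12, EF_C=10) = 12; EF_D = 12+12 = 24
ES_E = 24; EF_E = 24+9 = 33
ES_F = max(EF_A=8, EF_C=10) = 10; EF_F = 10+8 = 18
ES_G = max(EF_E=33, EF_F=18) = 33; EF_G = 33+9 = 42
Expected project duration μ = 42 days. Critical path: B → D → E → G.

42 days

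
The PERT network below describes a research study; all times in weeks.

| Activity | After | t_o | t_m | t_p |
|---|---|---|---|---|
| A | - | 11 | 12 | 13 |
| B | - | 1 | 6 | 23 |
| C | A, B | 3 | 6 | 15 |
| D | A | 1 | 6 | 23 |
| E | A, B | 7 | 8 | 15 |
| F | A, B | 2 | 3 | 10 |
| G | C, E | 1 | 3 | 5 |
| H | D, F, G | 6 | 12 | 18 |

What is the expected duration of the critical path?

36 weeks

te_A = (11 + 4·12 + 13)/6 = 72/6 = 12
te_B = (1 + 4·6 + 23)/6 = 48/6 = 8
te_C = (3 + 4·6 + 15)/6 = 42/6 = 7
te_D = (1 + 4·6 + 23)/6 = 48/6 = 8
te_E = (7 + 4·8 + 15)/6 = 54/6 = 9
te_F = (2 + 4·3 + 10)/6 = 24/6 = 4
te_G = (1 + 4·3 + 5)/6 = 18/6 = 3
te_H = (6 + 4·12 + 18)/6 = 72/6 = 12

Forward pass:
ES_A = 0; EF_A = 12
ES_B = 0; EF_B = 8
ES_C = max(EF_A=12, EF_B=8) = 12; EF_C = 12+7 = 19
ES_D = 12; EF_D = 12+8 = 20
ES_E = max(EF_A=12, EF_B=8) = 12; EF_E = 12+9 = 21
ES_F = max(EF_A=12, EF_B=8) = 12; EF_F = 12+4 = 16
ES_G = max(EF_C=19, EF_E=21) = 21; EF_G = 21+3 = 24
ES_H = max(EF_D=20, EF_F=16, EF_G=24) = 24; EF_H = 24+12 = 36
Expected project duration μ = 36 weeks. Critical path: A → E → G → H.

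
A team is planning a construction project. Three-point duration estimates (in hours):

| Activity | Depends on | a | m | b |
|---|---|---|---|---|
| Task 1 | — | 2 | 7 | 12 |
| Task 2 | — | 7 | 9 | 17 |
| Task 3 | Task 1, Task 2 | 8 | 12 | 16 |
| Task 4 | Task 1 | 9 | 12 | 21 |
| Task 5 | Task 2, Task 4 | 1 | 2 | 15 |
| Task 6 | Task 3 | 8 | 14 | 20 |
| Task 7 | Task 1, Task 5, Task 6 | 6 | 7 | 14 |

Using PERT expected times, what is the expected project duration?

44 hours

te_Task 1 = (2 + 4·7 + 12)/6 = 42/6 = 7
te_Task 2 = (7 + 4·9 + 17)/6 = 60/6 = 10
te_Task 3 = (8 + 4·12 + 16)/6 = 72/6 = 12
te_Task 4 = (9 + 4·12 + 21)/6 = 78/6 = 13
te_Task 5 = (1 + 4·2 + 15)/6 = 24/6 = 4
te_Task 6 = (8 + 4·14 + 20)/6 = 84/6 = 14
te_Task 7 = (6 + 4·7 + 14)/6 = 48/6 = 8

Forward pass:
ES_Task 1 = 0; EF_Task 1 = 7
ES_Task 2 = 0; EF_Task 2 = 10
ES_Task 3 = max(EF_Task 1=7, EF_Task 2=10) = 10; EF_Task 3 = 10+12 = 22
ES_Task 4 = 7; EF_Task 4 = 7+13 = 20
ES_Task 5 = max(EF_Task 2=10, EF_Task 4=20) = 20; EF_Task 5 = 20+4 = 24
ES_Task 6 = 22; EF_Task 6 = 22+14 = 36
ES_Task 7 = max(EF_Task 1=7, EF_Task 5=24, EF_Task 6=36) = 36; EF_Task 7 = 36+8 = 44
Expected project duration μ = 44 hours. Critical path: Task 2 → Task 3 → Task 6 → Task 7.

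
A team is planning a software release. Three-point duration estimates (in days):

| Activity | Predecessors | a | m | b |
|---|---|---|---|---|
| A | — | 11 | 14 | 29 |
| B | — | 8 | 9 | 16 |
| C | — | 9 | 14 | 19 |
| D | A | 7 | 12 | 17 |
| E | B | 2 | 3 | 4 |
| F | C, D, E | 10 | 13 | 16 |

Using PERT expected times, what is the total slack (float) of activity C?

14 days

te_A = (11 + 4·14 + 29)/6 = 96/6 = 16
te_B = (8 + 4·9 + 16)/6 = 60/6 = 10
te_C = (9 + 4·14 + 19)/6 = 84/6 = 14
te_D = (7 + 4·12 + 17)/6 = 72/6 = 12
te_E = (2 + 4·3 + 4)/6 = 18/6 = 3
te_F = (10 + 4·13 + 16)/6 = 78/6 = 13

Forward pass:
ES_A = 0; EF_A = 16
ES_B = 0; EF_B = 10
ES_C = 0; EF_C = 14
ES_D = 16; EF_D = 16+12 = 28
ES_E = 10; EF_E = 10+3 = 13
ES_F = max(EF_C=14, EF_D=28, EF_E=13) = 28; EF_F = 28+13 = 41
Expected project duration μ = 41 days. Critical path: A → D → F.

Backward pass:
LF_F = 41; LS_F = 41−13 = 28
LF_E = LS_F = 28; LS_E = 28−3 = 25
LF_D = LS_F = 28; LS_D = 28−12 = 16
LF_C = LS_F = 28; LS_C = 28−14 = 14
LF_B = LS_E = 25; LS_B = 25−10 = 15
LF_A = LS_D = 16; LS_A = 16−16 = 0
Slack_C = LS_C − ES_C = 14 − 0 = 14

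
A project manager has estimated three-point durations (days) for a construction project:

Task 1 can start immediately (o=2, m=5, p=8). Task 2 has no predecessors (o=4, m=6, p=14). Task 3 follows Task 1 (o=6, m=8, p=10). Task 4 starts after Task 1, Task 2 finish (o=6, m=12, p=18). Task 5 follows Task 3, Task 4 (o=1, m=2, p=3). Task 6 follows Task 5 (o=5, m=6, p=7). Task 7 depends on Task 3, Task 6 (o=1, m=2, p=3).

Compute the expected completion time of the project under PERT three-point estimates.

29 days

te_Task 1 = (2 + 4·5 + 8)/6 = 30/6 = 5
te_Task 2 = (4 + 4·6 + 14)/6 = 42/6 = 7
te_Task 3 = (6 + 4·8 + 10)/6 = 48/6 = 8
te_Task 4 = (6 + 4·12 + 18)/6 = 72/6 = 12
te_Task 5 = (1 + 4·2 + 3)/6 = 12/6 = 2
te_Task 6 = (5 + 4·6 + 7)/6 = 36/6 = 6
te_Task 7 = (1 + 4·2 + 3)/6 = 12/6 = 2

Forward pass:
ES_Task 1 = 0; EF_Task 1 = 5
ES_Task 2 = 0; EF_Task 2 = 7
ES_Task 3 = 5; EF_Task 3 = 5+8 = 13
ES_Task 4 = max(EF_Task 1=5, EF_Task 2=7) = 7; EF_Task 4 = 7+12 = 19
ES_Task 5 = max(EF_Task 3=13, EF_Task 4=19) = 19; EF_Task 5 = 19+2 = 21
ES_Task 6 = 21; EF_Task 6 = 21+6 = 27
ES_Task 7 = max(EF_Task 3=13, EF_Task 6=27) = 27; EF_Task 7 = 27+2 = 29
Expected project duration μ = 29 days. Critical path: Task 2 → Task 4 → Task 5 → Task 6 → Task 7.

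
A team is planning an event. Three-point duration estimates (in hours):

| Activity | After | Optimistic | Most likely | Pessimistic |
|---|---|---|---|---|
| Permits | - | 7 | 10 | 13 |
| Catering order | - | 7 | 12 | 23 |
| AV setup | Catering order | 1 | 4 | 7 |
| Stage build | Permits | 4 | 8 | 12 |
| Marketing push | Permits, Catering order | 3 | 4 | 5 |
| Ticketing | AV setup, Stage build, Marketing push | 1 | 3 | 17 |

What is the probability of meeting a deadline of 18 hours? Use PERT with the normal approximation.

te_Permits = (7 + 4·10 + 13)/6 = 60/6 = 10; σ²_Permits = ((13−7)/6)² = 1.000
te_Catering order = (7 + 4·12 + 23)/6 = 78/6 = 13; σ²_Catering order = ((23−7)/6)² = 7.111
te_AV setup = (1 + 4·4 + 7)/6 = 24/6 = 4; σ²_AV setup = ((7−1)/6)² = 1.000
te_Stage build = (4 + 4·8 + 12)/6 = 48/6 = 8; σ²_Stage build = ((12−4)/6)² = 1.778
te_Marketing push = (3 + 4·4 + 5)/6 = 24/6 = 4; σ²_Marketing push = ((5−3)/6)² = 0.111
te_Ticketing = (1 + 4·3 + 17)/6 = 30/6 = 5; σ²_Ticketing = ((17−1)/6)² = 7.111

Forward pass:
ES_Permits = 0; EF_Permits = 10
ES_Catering order = 0; EF_Catering order = 13
ES_AV setup = 13; EF_AV setup = 13+4 = 17
ES_Stage build = 10; EF_Stage build = 10+8 = 18
ES_Marketing push = max(EF_Permits=10, EF_Catering order=13) = 13; EF_Marketing push = 13+4 = 17
ES_Ticketing = max(EF_AV setup=17, EF_Stage build=18, EF_Marketing push=17) = 18; EF_Ticketing = 18+5 = 23
Expected project duration μ = 23 hours. Critical path: Permits → Stage build → Ticketing.

Variance along critical path = 1.000 + 1.778 + 7.111 = 9.889; σ = √9.889 = 3.145 hours.
Z = (18 − 23) / 3.145 = -1.590
P(T ≤ 18) = Φ(-1.590) ≈ 0.056

0.056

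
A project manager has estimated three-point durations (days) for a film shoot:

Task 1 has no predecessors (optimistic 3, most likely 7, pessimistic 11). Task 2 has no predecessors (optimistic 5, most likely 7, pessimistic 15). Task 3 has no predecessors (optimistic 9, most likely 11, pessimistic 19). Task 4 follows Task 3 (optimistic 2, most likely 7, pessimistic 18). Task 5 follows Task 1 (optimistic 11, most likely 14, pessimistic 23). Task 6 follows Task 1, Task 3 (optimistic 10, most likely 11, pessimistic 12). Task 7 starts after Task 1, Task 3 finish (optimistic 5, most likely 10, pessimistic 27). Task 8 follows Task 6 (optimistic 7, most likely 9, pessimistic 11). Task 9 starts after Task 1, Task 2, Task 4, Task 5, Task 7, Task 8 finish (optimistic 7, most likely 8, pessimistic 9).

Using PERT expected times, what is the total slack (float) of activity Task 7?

te_Task 1 = (3 + 4·7 + 11)/6 = 42/6 = 7
te_Task 2 = (5 + 4·7 + 15)/6 = 48/6 = 8
te_Task 3 = (9 + 4·11 + 19)/6 = 72/6 = 12
te_Task 4 = (2 + 4·7 + 18)/6 = 48/6 = 8
te_Task 5 = (11 + 4·14 + 23)/6 = 90/6 = 15
te_Task 6 = (10 + 4·11 + 12)/6 = 66/6 = 11
te_Task 7 = (5 + 4·10 + 27)/6 = 72/6 = 12
te_Task 8 = (7 + 4·9 + 11)/6 = 54/6 = 9
te_Task 9 = (7 + 4·8 + 9)/6 = 48/6 = 8

Forward pass:
ES_Task 1 = 0; EF_Task 1 = 7
ES_Task 2 = 0; EF_Task 2 = 8
ES_Task 3 = 0; EF_Task 3 = 12
ES_Task 4 = 12; EF_Task 4 = 12+8 = 20
ES_Task 5 = 7; EF_Task 5 = 7+15 = 22
ES_Task 6 = max(EF_Task 1=7, EF_Task 3=12) = 12; EF_Task 6 = 12+11 = 23
ES_Task 7 = max(EF_Task 1=7, EF_Task 3=12) = 12; EF_Task 7 = 12+12 = 24
ES_Task 8 = 23; EF_Task 8 = 23+9 = 32
ES_Task 9 = max(EF_Task 1=7, EF_Task 2=8, EF_Task 4=20, EF_Task 5=22, EF_Task 7=24, EF_Task 8=32) = 32; EF_Task 9 = 32+8 = 40
Expected project duration μ = 40 days. Critical path: Task 3 → Task 6 → Task 8 → Task 9.

Backward pass:
LF_Task 9 = 40; LS_Task 9 = 40−8 = 32
LF_Task 8 = LS_Task 9 = 32; LS_Task 8 = 32−9 = 23
LF_Task 7 = LS_Task 9 = 32; LS_Task 7 = 32−12 = 20
LF_Task 6 = LS_Task 8 = 23; LS_Task 6 = 23−11 = 12
LF_Task 5 = LS_Task 9 = 32; LS_Task 5 = 32−15 = 17
LF_Task 4 = LS_Task 9 = 32; LS_Task 4 = 32−8 = 24
LF_Task 3 = min(LS_Task 4=24, LS_Task 6=12, LS_Task 7=20) = 12; LS_Task 3 = 12−12 = 0
LF_Task 2 = LS_Task 9 = 32; LS_Task 2 = 32−8 = 24
LF_Task 1 = min(LS_Task 5=17, LS_Task 6=12, LS_Task 7=20, LS_Task 9=32) = 12; LS_Task 1 = 12−7 = 5
Slack_Task 7 = LS_Task 7 − ES_Task 7 = 20 − 12 = 8

8 days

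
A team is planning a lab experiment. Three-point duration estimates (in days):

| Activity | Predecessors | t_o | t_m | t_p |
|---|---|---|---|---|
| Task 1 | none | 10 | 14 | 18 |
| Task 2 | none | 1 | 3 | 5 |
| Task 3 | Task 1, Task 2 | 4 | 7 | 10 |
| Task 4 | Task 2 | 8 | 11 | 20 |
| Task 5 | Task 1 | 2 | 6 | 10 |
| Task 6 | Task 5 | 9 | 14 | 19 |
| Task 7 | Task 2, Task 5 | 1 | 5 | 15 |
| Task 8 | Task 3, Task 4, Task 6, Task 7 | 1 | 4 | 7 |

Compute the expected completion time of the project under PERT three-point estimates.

38 days

te_Task 1 = (10 + 4·14 + 18)/6 = 84/6 = 14
te_Task 2 = (1 + 4·3 + 5)/6 = 18/6 = 3
te_Task 3 = (4 + 4·7 + 10)/6 = 42/6 = 7
te_Task 4 = (8 + 4·11 + 20)/6 = 72/6 = 12
te_Task 5 = (2 + 4·6 + 10)/6 = 36/6 = 6
te_Task 6 = (9 + 4·14 + 19)/6 = 84/6 = 14
te_Task 7 = (1 + 4·5 + 15)/6 = 36/6 = 6
te_Task 8 = (1 + 4·4 + 7)/6 = 24/6 = 4

Forward pass:
ES_Task 1 = 0; EF_Task 1 = 14
ES_Task 2 = 0; EF_Task 2 = 3
ES_Task 3 = max(EF_Task 1=14, EF_Task 2=3) = 14; EF_Task 3 = 14+7 = 21
ES_Task 4 = 3; EF_Task 4 = 3+12 = 15
ES_Task 5 = 14; EF_Task 5 = 14+6 = 20
ES_Task 6 = 20; EF_Task 6 = 20+14 = 34
ES_Task 7 = max(EF_Task 2=3, EF_Task 5=20) = 20; EF_Task 7 = 20+6 = 26
ES_Task 8 = max(EF_Task 3=21, EF_Task 4=15, EF_Task 6=34, EF_Task 7=26) = 34; EF_Task 8 = 34+4 = 38
Expected project duration μ = 38 days. Critical path: Task 1 → Task 5 → Task 6 → Task 8.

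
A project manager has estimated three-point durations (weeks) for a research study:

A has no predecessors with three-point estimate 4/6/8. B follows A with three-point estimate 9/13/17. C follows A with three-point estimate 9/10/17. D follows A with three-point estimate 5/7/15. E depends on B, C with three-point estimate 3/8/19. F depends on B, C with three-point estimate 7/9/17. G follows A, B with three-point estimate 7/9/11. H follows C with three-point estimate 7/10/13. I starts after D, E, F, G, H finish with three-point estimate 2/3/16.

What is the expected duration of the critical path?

34 weeks

te_A = (4 + 4·6 + 8)/6 = 36/6 = 6
te_B = (9 + 4·13 + 17)/6 = 78/6 = 13
te_C = (9 + 4·10 + 17)/6 = 66/6 = 11
te_D = (5 + 4·7 + 15)/6 = 48/6 = 8
te_E = (3 + 4·8 + 19)/6 = 54/6 = 9
te_F = (7 + 4·9 + 17)/6 = 60/6 = 10
te_G = (7 + 4·9 + 11)/6 = 54/6 = 9
te_H = (7 + 4·10 + 13)/6 = 60/6 = 10
te_I = (2 + 4·3 + 16)/6 = 30/6 = 5

Forward pass:
ES_A = 0; EF_A = 6
ES_B = 6; EF_B = 6+13 = 19
ES_C = 6; EF_C = 6+11 = 17
ES_D = 6; EF_D = 6+8 = 14
ES_E = max(EF_B=19, EF_C=17) = 19; EF_E = 19+9 = 28
ES_F = max(EF_B=19, EF_C=17) = 19; EF_F = 19+10 = 29
ES_G = max(EF_A=6, EF_B=19) = 19; EF_G = 19+9 = 28
ES_H = 17; EF_H = 17+10 = 27
ES_I = max(EF_D=14, EF_E=28, EF_F=29, EF_G=28, EF_H=27) = 29; EF_I = 29+5 = 34
Expected project duration μ = 34 weeks. Critical path: A → B → F → I.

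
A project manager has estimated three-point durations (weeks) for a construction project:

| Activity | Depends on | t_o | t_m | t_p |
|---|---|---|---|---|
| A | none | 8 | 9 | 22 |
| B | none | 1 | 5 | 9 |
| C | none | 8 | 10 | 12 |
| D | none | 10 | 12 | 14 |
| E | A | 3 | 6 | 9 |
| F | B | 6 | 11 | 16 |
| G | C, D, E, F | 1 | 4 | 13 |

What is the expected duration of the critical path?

22 weeks

te_A = (8 + 4·9 + 22)/6 = 66/6 = 11
te_B = (1 + 4·5 + 9)/6 = 30/6 = 5
te_C = (8 + 4·10 + 12)/6 = 60/6 = 10
te_D = (10 + 4·12 + 14)/6 = 72/6 = 12
te_E = (3 + 4·6 + 9)/6 = 36/6 = 6
te_F = (6 + 4·11 + 16)/6 = 66/6 = 11
te_G = (1 + 4·4 + 13)/6 = 30/6 = 5

Forward pass:
ES_A = 0; EF_A = 11
ES_B = 0; EF_B = 5
ES_C = 0; EF_C = 10
ES_D = 0; EF_D = 12
ES_E = 11; EF_E = 11+6 = 17
ES_F = 5; EF_F = 5+11 = 16
ES_G = max(EF_C=10, EF_D=12, EF_E=17, EF_F=16) = 17; EF_G = 17+5 = 22
Expected project duration μ = 22 weeks. Critical path: A → E → G.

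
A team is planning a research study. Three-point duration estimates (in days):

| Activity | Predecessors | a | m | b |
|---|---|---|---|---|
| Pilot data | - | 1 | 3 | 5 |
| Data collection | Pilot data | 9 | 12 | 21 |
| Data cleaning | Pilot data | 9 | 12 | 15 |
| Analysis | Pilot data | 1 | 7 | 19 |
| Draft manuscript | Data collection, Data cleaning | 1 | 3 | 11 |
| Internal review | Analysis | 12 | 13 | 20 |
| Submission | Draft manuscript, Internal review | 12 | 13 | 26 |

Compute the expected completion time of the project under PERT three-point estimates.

te_Pilot data = (1 + 4·3 + 5)/6 = 18/6 = 3
te_Data collection = (9 + 4·12 + 21)/6 = 78/6 = 13
te_Data cleaning = (9 + 4·12 + 15)/6 = 72/6 = 12
te_Analysis = (1 + 4·7 + 19)/6 = 48/6 = 8
te_Draft manuscript = (1 + 4·3 + 11)/6 = 24/6 = 4
te_Internal review = (12 + 4·13 + 20)/6 = 84/6 = 14
te_Submission = (12 + 4·13 + 26)/6 = 90/6 = 15

Forward pass:
ES_Pilot data = 0; EF_Pilot data = 3
ES_Data collection = 3; EF_Data collection = 3+13 = 16
ES_Data cleaning = 3; EF_Data cleaning = 3+12 = 15
ES_Analysis = 3; EF_Analysis = 3+8 = 11
ES_Draft manuscript = max(EF_Data collection=16, EF_Data cleaning=15) = 16; EF_Draft manuscript = 16+4 = 20
ES_Internal review = 11; EF_Internal review = 11+14 = 25
ES_Submission = max(EF_Draft manuscript=20, EF_Internal review=25) = 25; EF_Submission = 25+15 = 40
Expected project duration μ = 40 days. Critical path: Pilot data → Analysis → Internal review → Submission.

40 days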